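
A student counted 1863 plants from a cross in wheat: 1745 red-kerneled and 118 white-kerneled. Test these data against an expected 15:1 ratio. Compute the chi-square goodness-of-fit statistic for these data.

0.022

Total ratio parts = 16. Expected numbers out of 1863:
  red-kerneled: 1863 × 15/16 = 1746.5625
  white-kerneled: 1863 × 1/16 = 116.4375
χ² = Σ (O − E)² / E
  red-kerneled: (1745 − 1746.5625)² / 1746.5625 = 0.0014
  white-kerneled: (118 − 116.4375)² / 116.4375 = 0.0210
χ² = 0.0014 + 0.0210 = 0.0224 ≈ 0.022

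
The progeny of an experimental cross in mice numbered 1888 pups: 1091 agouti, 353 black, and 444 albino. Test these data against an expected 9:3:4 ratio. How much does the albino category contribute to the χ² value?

The 9:3:4 ratio has 16 parts, so with N = 1888 the expected counts are:
  agouti: 1888 × 9/16 = 1062
  black: 1888 × 3/16 = 354
  albino: 1888 × 4/16 = 472
Contribution of albino: (444 − 472)² / 472 = 1.6610

1.661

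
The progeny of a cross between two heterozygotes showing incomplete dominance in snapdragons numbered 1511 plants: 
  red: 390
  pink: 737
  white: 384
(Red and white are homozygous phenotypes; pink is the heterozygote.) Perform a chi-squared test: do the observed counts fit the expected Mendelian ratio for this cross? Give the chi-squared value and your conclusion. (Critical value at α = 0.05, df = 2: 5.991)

With incomplete dominance, a heterozygote × heterozygote cross gives a 1:2:1 phenotypic ratio.
Total ratio parts = 4. Expected numbers out of 1511:
  red: 1511 × 1/4 = 377.75
  pink: 1511 × 2/4 = 755.5
  white: 1511 × 1/4 = 377.75
χ² = Σ (O − E)² / E
  red: (390 − 377.75)² / 377.75 = 0.3973
  pink: (737 − 755.5)² / 755.5 = 0.4530
  white: (384 − 377.75)² / 377.75 = 0.1034
χ² = 0.3973 + 0.4530 + 0.1034 = 0.9537 ≈ 0.954
Degrees of freedom = 3 − 1 = 2; critical value at α = 0.05 is 5.991.
Since 0.954 < 5.991, we fail to reject the null hypothesis — the data are consistent with the 1:2:1 ratio.

0.954; consistent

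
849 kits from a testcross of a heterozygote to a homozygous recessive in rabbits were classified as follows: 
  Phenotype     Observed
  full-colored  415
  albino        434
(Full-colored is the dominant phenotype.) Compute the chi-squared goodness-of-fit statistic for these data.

A testcross of a heterozygote (Aa × aa) gives a 1:1 phenotypic ratio.
Expected counts for N = 849 under a 1:1 ratio (total parts = 2):
  full-colored: 849 × 1/2 = 424.5
  albino: 849 × 1/2 = 424.5
χ² = Σ (O − E)² / E
  full-colored: (415 − 424.5)² / 424.5 = 0.2126
  albino: (434 − 424.5)² / 424.5 = 0.2126
χ² = 0.2126 + 0.2126 = 0.4252 ≈ 0.425

0.425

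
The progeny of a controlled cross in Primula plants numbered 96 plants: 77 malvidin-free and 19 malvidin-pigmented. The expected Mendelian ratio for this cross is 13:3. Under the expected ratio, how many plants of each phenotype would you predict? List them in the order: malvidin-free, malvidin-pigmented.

The 13:3 ratio has 16 parts, so with N = 96 the expected counts are:
  malvidin-free: 96 × 13/16 = 78
  malvidin-pigmented: 96 × 3/16 = 18

78, 18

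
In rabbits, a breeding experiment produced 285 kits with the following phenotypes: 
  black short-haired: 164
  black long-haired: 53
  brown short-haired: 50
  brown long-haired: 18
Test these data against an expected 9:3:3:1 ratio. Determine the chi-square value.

Expected counts for N = 285 under a 9:3:3:1 ratio (total parts = 16):
  black short-haired: 285 × 9/16 = 160.3125
  black long-haired: 285 × 3/16 = 53.4375
  brown short-haired: 285 × 3/16 = 53.4375
  brown long-haired: 285 × 1/16 = 17.8125
χ² = Σ (O − E)² / E
  black short-haired: (164 − 160.3125)² / 160.3125 = 0.0848
  black long-haired: (53 − 53.4375)² / 53.4375 = 0.0036
  brown short-haired: (50 − 53.4375)² / 53.4375 = 0.2211
  brown long-haired: (18 − 17.8125)² / 17.8125 = 0.0020
χ² = 0.0848 + 0.0036 + 0.2211 + 0.0020 = 0.3115 ≈ 0.312

0.312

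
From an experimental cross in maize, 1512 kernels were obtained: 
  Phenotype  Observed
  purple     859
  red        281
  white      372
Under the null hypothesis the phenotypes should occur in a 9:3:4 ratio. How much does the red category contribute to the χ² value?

Total ratio parts = 16. Expected numbers out of 1512:
  purple: 1512 × 9/16 = 850.5
  red: 1512 × 3/16 = 283.5
  white: 1512 × 4/16 = 378
Contribution of red: (281 − 283.5)² / 283.5 = 0.0220

0.022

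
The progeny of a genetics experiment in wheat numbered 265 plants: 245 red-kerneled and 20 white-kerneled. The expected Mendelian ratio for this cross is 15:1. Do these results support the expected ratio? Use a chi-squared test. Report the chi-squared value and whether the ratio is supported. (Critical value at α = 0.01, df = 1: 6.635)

The 15:1 ratio has 16 parts, so with N = 265 the expected counts are:
  red-kerneled: 265 × 15/16 = 248.4375
  white-kerneled: 265 × 1/16 = 16.5625
χ² = Σ (O − E)² / E
  red-kerneled: (245 − 248.4375)² / 248.4375 = 0.0476
  white-kerneled: (20 − 16.5625)² / 16.5625 = 0.7134
χ² = 0.0476 + 0.7134 = 0.761
Degrees of freedom = 2 − 1 = 1; critical value at α = 0.01 is 6.635.
Since 0.761 < 6.635, we fail to reject the null hypothesis — the data are consistent with the 15:1 ratio.

0.761; consistent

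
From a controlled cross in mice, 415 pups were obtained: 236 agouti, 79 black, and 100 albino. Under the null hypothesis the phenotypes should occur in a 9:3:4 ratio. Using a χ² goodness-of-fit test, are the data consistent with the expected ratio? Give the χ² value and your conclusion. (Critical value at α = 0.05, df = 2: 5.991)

0.182; consistent

Under the 9:3:4 hypothesis (Σ ratio = 16, N = 415):
  agouti: 415 × 9/16 = 233.4375
  black: 415 × 3/16 = 77.8125
  albino: 415 × 4/16 = 103.75
χ² = Σ (O − E)² / E
  agouti: (236 − 233.4375)² / 233.4375 = 0.0281
  black: (79 − 77.8125)² / 77.8125 = 0.0181
  albino: (100 − 103.75)² / 103.75 = 0.1355
χ² = 0.0281 + 0.0181 + 0.1355 = 0.1817 ≈ 0.182
Degrees of freedom = 3 − 1 = 2; critical value at α = 0.05 is 5.991.
Since 0.182 < 5.991, we fail to reject the null hypothesis — the data are consistent with the 9:3:4 ratio.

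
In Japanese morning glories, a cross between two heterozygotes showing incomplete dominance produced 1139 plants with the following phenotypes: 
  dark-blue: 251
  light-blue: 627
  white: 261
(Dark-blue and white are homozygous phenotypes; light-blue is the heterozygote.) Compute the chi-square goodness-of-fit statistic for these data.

11.787

With incomplete dominance, a heterozygote × heterozygote cross gives a 1:2:1 phenotypic ratio.
Under the 1:2:1 hypothesis (Σ ratio = 4, N = 1139):
  dark-blue: 1139 × 1/4 = 284.75
  light-blue: 1139 × 2/4 = 569.5
  white: 1139 × 1/4 = 284.75
χ² = Σ (O − E)² / E
  dark-blue: (251 − 284.75)² / 284.75 = 4.0002
  light-blue: (627 − 569.5)² / 569.5 = 5.8055
  white: (261 − 284.75)² / 284.75 = 1.9809
χ² = 4.0002 + 5.8055 + 1.9809 = 11.7866 ≈ 11.787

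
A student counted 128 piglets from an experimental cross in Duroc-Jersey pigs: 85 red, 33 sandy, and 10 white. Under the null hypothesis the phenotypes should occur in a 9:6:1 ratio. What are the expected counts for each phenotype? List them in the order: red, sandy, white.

Total ratio parts = 16. Expected numbers out of 128:
  red: 128 × 9/16 = 72
  sandy: 128 × 6/16 = 48
  white: 128 × 1/16 = 8

72, 48, 8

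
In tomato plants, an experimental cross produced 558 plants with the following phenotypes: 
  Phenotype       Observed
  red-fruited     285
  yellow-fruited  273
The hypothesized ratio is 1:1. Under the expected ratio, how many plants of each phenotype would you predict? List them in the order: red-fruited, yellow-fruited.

The 1:1 ratio has 2 parts, so with N = 558 the expected counts are:
  red-fruited: 558 × 1/2 = 279
  yellow-fruited: 558 × 1/2 = 279

279, 279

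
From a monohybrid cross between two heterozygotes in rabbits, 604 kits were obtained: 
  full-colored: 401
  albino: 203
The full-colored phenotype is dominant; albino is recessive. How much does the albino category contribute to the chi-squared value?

17.907

For a monohybrid cross between heterozygotes with complete dominance, the expected phenotypic ratio is 3:1.
Total ratio parts = 4. Expected numbers out of 604:
  full-colored: 604 × 3/4 = 453
  albino: 604 × 1/4 = 151
Contribution of albino: (203 − 151)² / 151 = 17.9073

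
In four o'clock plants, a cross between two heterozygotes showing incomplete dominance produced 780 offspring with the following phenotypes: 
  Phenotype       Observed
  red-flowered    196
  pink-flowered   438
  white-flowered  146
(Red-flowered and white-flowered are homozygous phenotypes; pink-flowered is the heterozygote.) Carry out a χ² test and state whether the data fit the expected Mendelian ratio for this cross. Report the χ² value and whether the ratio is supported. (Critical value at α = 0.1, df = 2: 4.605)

18.226; not consistent

With incomplete dominance, a heterozygote × heterozygote cross gives a 1:2:1 phenotypic ratio.
The 1:2:1 ratio has 4 parts, so with N = 780 the expected counts are:
  red-flowered: 780 × 1/4 = 195
  pink-flowered: 780 × 2/4 = 390
  white-flowered: 780 × 1/4 = 195
χ² = Σ (O − E)² / E
  red-flowered: (196 − 195)² / 195 = 0.0051
  pink-flowered: (438 − 390)² / 390 = 5.9077
  white-flowered: (146 − 195)² / 195 = 12.3128
χ² = 0.0051 + 5.9077 + 12.3128 = 18.2256 ≈ 18.226
Degrees of freedom = 3 − 1 = 2; critical value at α = 0.1 is 4.605.
Since 18.226 > 4.605, we reject the null hypothesis — the data do not fit the 1:2:1 ratio.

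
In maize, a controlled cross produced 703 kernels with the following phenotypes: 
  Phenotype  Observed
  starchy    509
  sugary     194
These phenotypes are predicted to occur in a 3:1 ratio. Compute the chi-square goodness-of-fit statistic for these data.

2.527

Total ratio parts = 4. Expected numbers out of 703:
  starchy: 703 × 3/4 = 527.25
  sugary: 703 × 1/4 = 175.75
χ² = Σ (O − E)² / E
  starchy: (509 − 527.25)² / 527.25 = 0.6317
  sugary: (194 − 175.75)² / 175.75 = 1.8951
χ² = 0.6317 + 1.8951 = 2.5268 ≈ 2.527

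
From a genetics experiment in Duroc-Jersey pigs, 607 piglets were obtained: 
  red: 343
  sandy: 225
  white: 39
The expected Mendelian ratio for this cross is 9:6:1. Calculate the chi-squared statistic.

Under the 9:6:1 hypothesis (Σ ratio = 16, N = 607):
  red: 607 × 9/16 = 341.4375
  sandy: 607 × 6/16 = 227.625
  white: 607 × 1/16 = 37.9375
χ² = Σ (O − E)² / E
  red: (343 − 341.4375)² / 341.4375 = 0.0072
  sandy: (225 − 227.625)² / 227.625 = 0.0303
  white: (39 − 37.9375)² / 37.9375 = 0.0298
χ² = 0.0072 + 0.0303 + 0.0298 = 0.0673 ≈ 0.067

0.067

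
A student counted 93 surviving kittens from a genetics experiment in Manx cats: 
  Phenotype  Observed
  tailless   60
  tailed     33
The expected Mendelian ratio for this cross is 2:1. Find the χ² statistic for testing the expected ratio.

0.194

Under the 2:1 hypothesis (Σ ratio = 3, N = 93):
  tailless: 93 × 2/3 = 62
  tailed: 93 × 1/3 = 31
χ² = Σ (O − E)² / E
  tailless: (60 − 62)² / 62 = 0.0645
  tailed: (33 − 31)² / 31 = 0.1290
χ² = 0.0645 + 0.1290 = 0.1935 ≈ 0.194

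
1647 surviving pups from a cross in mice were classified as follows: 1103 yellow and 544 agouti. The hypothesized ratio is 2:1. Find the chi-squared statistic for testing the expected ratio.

Under the 2:1 hypothesis (Σ ratio = 3, N = 1647):
  yellow: 1647 × 2/3 = 1098
  agouti: 1647 × 1/3 = 549
χ² = Σ (O − E)² / E
  yellow: (1103 − 1098)² / 1098 = 0.0228
  agouti: (544 − 549)² / 549 = 0.0455
χ² = 0.0228 + 0.0455 = 0.0683 ≈ 0.068

0.068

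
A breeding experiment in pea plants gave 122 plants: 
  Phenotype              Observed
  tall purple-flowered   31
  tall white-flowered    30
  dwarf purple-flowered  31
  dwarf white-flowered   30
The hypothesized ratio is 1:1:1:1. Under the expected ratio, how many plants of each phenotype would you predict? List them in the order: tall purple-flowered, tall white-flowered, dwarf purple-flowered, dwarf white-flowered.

Total ratio parts = 4. Expected numbers out of 122:
  tall purple-flowered: 122 × 1/4 = 30.5
  tall white-flowered: 122 × 1/4 = 30.5
  dwarf purple-flowered: 122 × 1/4 = 30.5
  dwarf white-flowered: 122 × 1/4 = 30.5

30.5, 30.5, 30.5, 30.5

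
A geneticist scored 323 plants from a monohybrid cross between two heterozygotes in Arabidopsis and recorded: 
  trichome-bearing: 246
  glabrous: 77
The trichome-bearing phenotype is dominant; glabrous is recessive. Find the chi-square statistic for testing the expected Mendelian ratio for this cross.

For a monohybrid cross between heterozygotes with complete dominance, the expected phenotypic ratio is 3:1.
The 3:1 ratio has 4 parts, so with N = 323 the expected counts are:
  trichome-bearing: 323 × 3/4 = 242.25
  glabrous: 323 × 1/4 = 80.75
χ² = Σ (O − E)² / E
  trichome-bearing: (246 − 242.25)² / 242.25 = 0.0580
  glabrous: (77 − 80.75)² / 80.75 = 0.1741
χ² = 0.0580 + 0.1741 = 0.2321 ≈ 0.232

0.232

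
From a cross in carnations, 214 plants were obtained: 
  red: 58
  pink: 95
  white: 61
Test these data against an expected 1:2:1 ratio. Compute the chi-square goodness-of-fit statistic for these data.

Total ratio parts = 4. Expected numbers out of 214:
  red: 214 × 1/4 = 53.5
  pink: 214 × 2/4 = 107
  white: 214 × 1/4 = 53.5
χ² = Σ (O − E)² / E
  red: (58 − 53.5)² / 53.5 = 0.3785
  pink: (95 − 107)² / 107 = 1.3458
  white: (61 − 53.5)² / 53.5 = 1.0514
χ² = 0.3785 + 1.3458 + 1.0514 = 2.7757 ≈ 2.776

2.776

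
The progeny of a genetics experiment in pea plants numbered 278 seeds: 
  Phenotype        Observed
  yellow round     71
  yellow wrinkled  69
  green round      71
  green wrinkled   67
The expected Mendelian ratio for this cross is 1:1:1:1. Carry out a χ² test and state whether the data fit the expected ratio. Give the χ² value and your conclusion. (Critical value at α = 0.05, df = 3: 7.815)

Expected counts for N = 278 under a 1:1:1:1 ratio (total parts = 4):
  yellow round: 278 × 1/4 = 69.5
  yellow wrinkled: 278 × 1/4 = 69.5
  green round: 278 × 1/4 = 69.5
  green wrinkled: 278 × 1/4 = 69.5
χ² = Σ (O − E)² / E
  yellow round: (71 − 69.5)² / 69.5 = 0.0324
  yellow wrinkled: (69 − 69.5)² / 69.5 = 0.0036
  green round: (71 − 69.5)² / 69.5 = 0.0324
  green wrinkled: (67 − 69.5)² / 69.5 = 0.0899
χ² = 0.0324 + 0.0036 + 0.0324 + 0.0899 = 0.1583 ≈ 0.158
Degrees of freedom = 4 − 1 = 3; critical value at α = 0.05 is 7.815.
Since 0.158 < 7.815, we fail to reject the null hypothesis — the data are consistent with the 1:1:1:1 ratio.

0.158; consistent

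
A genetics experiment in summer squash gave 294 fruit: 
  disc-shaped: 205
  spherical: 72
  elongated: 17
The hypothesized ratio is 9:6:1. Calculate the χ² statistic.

22.868

Total ratio parts = 16. Expected numbers out of 294:
  disc-shaped: 294 × 9/16 = 165.375
  spherical: 294 × 6/16 = 110.25
  elongated: 294 × 1/16 = 18.375
χ² = Σ (O − E)² / E
  disc-shaped: (205 − 165.375)² / 165.375 = 9.4944
  spherical: (72 − 110.25)² / 110.25 = 13.2704
  elongated: (17 − 18.375)² / 18.375 = 0.1029
χ² = 9.4944 + 13.2704 + 0.1029 = 22.8677 ≈ 22.868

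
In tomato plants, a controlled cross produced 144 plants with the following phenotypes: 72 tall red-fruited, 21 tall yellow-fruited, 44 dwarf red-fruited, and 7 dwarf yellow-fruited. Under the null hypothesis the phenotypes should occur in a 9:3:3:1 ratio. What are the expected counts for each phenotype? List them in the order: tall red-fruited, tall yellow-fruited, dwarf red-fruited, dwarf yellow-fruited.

81, 27, 27, 9

Total ratio parts = 16. Expected numbers out of 144:
  tall red-fruited: 144 × 9/16 = 81
  tall yellow-fruited: 144 × 3/16 = 27
  dwarf red-fruited: 144 × 3/16 = 27
  dwarf yellow-fruited: 144 × 1/16 = 9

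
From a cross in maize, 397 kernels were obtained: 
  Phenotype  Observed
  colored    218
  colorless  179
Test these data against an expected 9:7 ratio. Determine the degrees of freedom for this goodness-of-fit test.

1

A goodness-of-fit test with 2 phenotype classes has df = 2 − 1 = 1.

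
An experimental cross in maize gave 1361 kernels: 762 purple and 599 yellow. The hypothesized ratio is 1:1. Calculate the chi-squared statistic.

Total ratio parts = 2. Expected numbers out of 1361:
  purple: 1361 × 1/2 = 680.5
  yellow: 1361 × 1/2 = 680.5
χ² = Σ (O − E)² / E
  purple: (762 − 680.5)² / 680.5 = 9.7608
  yellow: (599 − 680.5)² / 680.5 = 9.7608
χ² = 9.7608 + 9.7608 = 19.5216 ≈ 19.522

19.522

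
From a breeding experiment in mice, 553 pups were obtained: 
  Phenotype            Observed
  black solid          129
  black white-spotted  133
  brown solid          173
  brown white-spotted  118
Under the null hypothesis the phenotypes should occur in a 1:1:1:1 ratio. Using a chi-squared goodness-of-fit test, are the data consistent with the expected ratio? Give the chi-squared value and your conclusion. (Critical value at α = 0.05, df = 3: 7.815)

12.519; not consistent

Expected counts for N = 553 under a 1:1:1:1 ratio (total parts = 4):
  black solid: 553 × 1/4 = 138.25
  black white-spotted: 553 × 1/4 = 138.25
  brown solid: 553 × 1/4 = 138.25
  brown white-spotted: 553 × 1/4 = 138.25
χ² = Σ (O − E)² / E
  black solid: (129 − 138.25)² / 138.25 = 0.6189
  black white-spotted: (133 − 138.25)² / 138.25 = 0.1994
  brown solid: (173 − 138.25)² / 138.25 = 8.7346
  brown white-spotted: (118 − 138.25)² / 138.25 = 2.9661
χ² = 0.6189 + 0.1994 + 8.7346 + 2.9661 = 12.519
Degrees of freedom = 4 − 1 = 3; critical value at α = 0.05 is 7.815.
Since 12.519 > 7.815, we reject the null hypothesis — the data do not fit the 1:1:1:1 ratio.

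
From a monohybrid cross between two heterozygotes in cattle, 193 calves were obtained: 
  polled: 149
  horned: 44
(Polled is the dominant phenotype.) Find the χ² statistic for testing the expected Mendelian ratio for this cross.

For a monohybrid cross between heterozygotes with complete dominance, the expected phenotypic ratio is 3:1.
The 3:1 ratio has 4 parts, so with N = 193 the expected counts are:
  polled: 193 × 3/4 = 144.75
  horned: 193 × 1/4 = 48.25
χ² = Σ (O − E)² / E
  polled: (149 − 144.75)² / 144.75 = 0.1248
  horned: (44 − 48.25)² / 48.25 = 0.3744
χ² = 0.1248 + 0.3744 = 0.4992 ≈ 0.499

0.499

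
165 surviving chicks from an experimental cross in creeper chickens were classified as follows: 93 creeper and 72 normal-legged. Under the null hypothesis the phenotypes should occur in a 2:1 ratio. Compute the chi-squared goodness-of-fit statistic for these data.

Expected counts for N = 165 under a 2:1 ratio (total parts = 3):
  creeper: 165 × 2/3 = 110
  normal-legged: 165 × 1/3 = 55
χ² = Σ (O − E)² / E
  creeper: (93 − 110)² / 110 = 2.6273
  normal-legged: (72 − 55)² / 55 = 5.2545
χ² = 2.6273 + 5.2545 = 7.8818 ≈ 7.882

7.882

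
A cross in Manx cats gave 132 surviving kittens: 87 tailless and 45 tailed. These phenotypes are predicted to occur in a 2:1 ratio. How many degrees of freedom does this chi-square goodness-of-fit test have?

A goodness-of-fit test with 2 phenotype classes has df = 2 − 1 = 1.

1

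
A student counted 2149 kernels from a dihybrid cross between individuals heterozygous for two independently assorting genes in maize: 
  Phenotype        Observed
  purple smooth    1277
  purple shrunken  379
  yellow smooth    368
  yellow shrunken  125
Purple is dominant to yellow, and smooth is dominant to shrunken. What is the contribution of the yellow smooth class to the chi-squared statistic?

3.029

A dihybrid F₂ with independent assortment and complete dominance at both loci gives a 9:3:3:1 phenotypic ratio.
Under the 9:3:3:1 hypothesis (Σ ratio = 16, N = 2149):
  purple smooth: 2149 × 9/16 = 1208.8125
  purple shrunken: 2149 × 3/16 = 402.9375
  yellow smooth: 2149 × 3/16 = 402.9375
  yellow shrunken: 2149 × 1/16 = 134.3125
Contribution of yellow smooth: (368 − 402.9375)² / 402.9375 = 3.0293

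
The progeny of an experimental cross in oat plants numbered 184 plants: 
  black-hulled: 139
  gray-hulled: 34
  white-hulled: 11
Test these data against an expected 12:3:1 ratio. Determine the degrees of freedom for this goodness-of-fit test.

A goodness-of-fit test with 3 phenotype classes has df = 3 − 1 = 2.

2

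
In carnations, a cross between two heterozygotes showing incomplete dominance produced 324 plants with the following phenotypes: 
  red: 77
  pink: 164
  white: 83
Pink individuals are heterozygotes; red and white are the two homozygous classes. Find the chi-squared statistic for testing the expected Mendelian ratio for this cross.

With incomplete dominance, a heterozygote × heterozygote cross gives a 1:2:1 phenotypic ratio.
The 1:2:1 ratio has 4 parts, so with N = 324 the expected counts are:
  red: 324 × 1/4 = 81
  pink: 324 × 2/4 = 162
  white: 324 × 1/4 = 81
χ² = Σ (O − E)² / E
  red: (77 − 81)² / 81 = 0.1975
  pink: (164 − 162)² / 162 = 0.0247
  white: (83 − 81)² / 81 = 0.0494
χ² = 0.1975 + 0.0247 + 0.0494 = 0.2716 ≈ 0.272

0.272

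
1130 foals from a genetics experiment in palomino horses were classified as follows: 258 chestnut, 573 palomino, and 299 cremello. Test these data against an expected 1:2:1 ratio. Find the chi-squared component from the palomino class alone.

Total ratio parts = 4. Expected numbers out of 1130:
  chestnut: 1130 × 1/4 = 282.5
  palomino: 1130 × 2/4 = 565
  cremello: 1130 × 1/4 = 282.5
Contribution of palomino: (573 − 565)² / 565 = 0.1133

0.113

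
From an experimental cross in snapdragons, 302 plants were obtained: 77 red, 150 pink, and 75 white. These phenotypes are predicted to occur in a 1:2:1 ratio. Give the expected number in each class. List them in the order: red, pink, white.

Total ratio parts = 4. Expected numbers out of 302:
  red: 302 × 1/4 = 75.5
  pink: 302 × 2/4 = 151
  white: 302 × 1/4 = 75.5

75.5, 151, 75.5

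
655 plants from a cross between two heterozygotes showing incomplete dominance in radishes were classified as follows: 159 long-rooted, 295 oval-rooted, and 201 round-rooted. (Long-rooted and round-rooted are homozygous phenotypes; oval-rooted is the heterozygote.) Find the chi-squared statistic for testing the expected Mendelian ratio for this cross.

With incomplete dominance, a heterozygote × heterozygote cross gives a 1:2:1 phenotypic ratio.
Expected counts for N = 655 under a 1:2:1 ratio (total parts = 4):
  long-rooted: 655 × 1/4 = 163.75
  oval-rooted: 655 × 2/4 = 327.5
  round-rooted: 655 × 1/4 = 163.75
χ² = Σ (O − E)² / E
  long-rooted: (159 − 163.75)² / 163.75 = 0.1378
  oval-rooted: (295 − 327.5)² / 327.5 = 3.2252
  round-rooted: (201 − 163.75)² / 163.75 = 8.4737
χ² = 0.1378 + 3.2252 + 8.4737 = 11.8367 ≈ 11.837

11.837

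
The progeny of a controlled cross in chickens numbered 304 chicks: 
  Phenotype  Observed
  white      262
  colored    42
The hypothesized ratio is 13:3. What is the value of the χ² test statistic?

4.858

Total ratio parts = 16. Expected numbers out of 304:
  white: 304 × 13/16 = 247
  colored: 304 × 3/16 = 57
χ² = Σ (O − E)² / E
  white: (262 − 247)² / 247 = 0.9109
  colored: (42 − 57)² / 57 = 3.9474
χ² = 0.9109 + 3.9474 = 4.8583 ≈ 4.858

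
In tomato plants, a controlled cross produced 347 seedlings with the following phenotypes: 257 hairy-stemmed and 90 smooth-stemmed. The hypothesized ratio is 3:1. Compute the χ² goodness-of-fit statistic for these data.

0.162

Expected counts for N = 347 under a 3:1 ratio (total parts = 4):
  hairy-stemmed: 347 × 3/4 = 260.25
  smooth-stemmed: 347 × 1/4 = 86.75
χ² = Σ (O − E)² / E
  hairy-stemmed: (257 − 260.25)² / 260.25 = 0.0406
  smooth-stemmed: (90 − 86.75)² / 86.75 = 0.1218
χ² = 0.0406 + 0.1218 = 0.1624 ≈ 0.162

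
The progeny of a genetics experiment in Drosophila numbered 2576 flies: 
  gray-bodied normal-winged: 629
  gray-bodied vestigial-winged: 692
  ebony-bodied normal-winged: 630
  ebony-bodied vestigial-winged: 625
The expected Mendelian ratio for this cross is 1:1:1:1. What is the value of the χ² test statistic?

4.792

Under the 1:1:1:1 hypothesis (Σ ratio = 4, N = 2576):
  gray-bodied normal-winged: 2576 × 1/4 = 644
  gray-bodied vestigial-winged: 2576 × 1/4 = 644
  ebony-bodied normal-winged: 2576 × 1/4 = 644
  ebony-bodied vestigial-winged: 2576 × 1/4 = 644
χ² = Σ (O − E)² / E
  gray-bodied normal-winged: (629 − 644)² / 644 = 0.3494
  gray-bodied vestigial-winged: (692 − 644)² / 644 = 3.5776
  ebony-bodied normal-winged: (630 − 644)² / 644 = 0.3043
  ebony-bodied vestigial-winged: (625 − 644)² / 644 = 0.5606
χ² = 0.3494 + 3.5776 + 0.3043 + 0.5606 = 4.7919 ≈ 4.792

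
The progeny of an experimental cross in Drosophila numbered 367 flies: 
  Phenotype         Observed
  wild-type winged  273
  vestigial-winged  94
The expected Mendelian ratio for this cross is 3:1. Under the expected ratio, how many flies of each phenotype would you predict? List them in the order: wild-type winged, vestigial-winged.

275.25, 91.75

Expected counts for N = 367 under a 3:1 ratio (total parts = 4):
  wild-type winged: 367 × 3/4 = 275.25
  vestigial-winged: 367 × 1/4 = 91.75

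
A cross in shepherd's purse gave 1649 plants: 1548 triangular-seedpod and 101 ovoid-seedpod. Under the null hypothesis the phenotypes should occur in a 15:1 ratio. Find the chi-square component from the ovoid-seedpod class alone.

0.041

Expected counts for N = 1649 under a 15:1 ratio (total parts = 16):
  triangular-seedpod: 1649 × 15/16 = 1545.9375
  ovoid-seedpod: 1649 × 1/16 = 103.0625
Contribution of ovoid-seedpod: (101 − 103.0625)² / 103.0625 = 0.0413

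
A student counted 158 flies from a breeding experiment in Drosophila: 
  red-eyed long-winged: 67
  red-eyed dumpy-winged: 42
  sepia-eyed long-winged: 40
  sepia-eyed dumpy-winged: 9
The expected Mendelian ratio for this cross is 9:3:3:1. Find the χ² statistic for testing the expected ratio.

Expected counts for N = 158 under a 9:3:3:1 ratio (total parts = 16):
  red-eyed long-winged: 158 × 9/16 = 88.875
  red-eyed dumpy-winged: 158 × 3/16 = 29.625
  sepia-eyed long-winged: 158 × 3/16 = 29.625
  sepia-eyed dumpy-winged: 158 × 1/16 = 9.875
χ² = Σ (O − E)² / E
  red-eyed long-winged: (67 − 88.875)² / 88.875 = 5.3841
  red-eyed dumpy-winged: (42 − 29.625)² / 29.625 = 5.1693
  sepia-eyed long-winged: (40 − 29.625)² / 29.625 = 3.6334
  sepia-eyed dumpy-winged: (9 − 9.875)² / 9.875 = 0.0775
χ² = 5.3841 + 5.1693 + 3.6334 + 0.0775 = 14.2643 ≈ 14.264

14.264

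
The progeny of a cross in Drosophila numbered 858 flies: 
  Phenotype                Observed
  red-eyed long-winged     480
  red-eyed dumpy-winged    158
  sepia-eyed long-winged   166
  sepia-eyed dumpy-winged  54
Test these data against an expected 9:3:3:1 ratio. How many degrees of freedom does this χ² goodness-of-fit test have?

A goodness-of-fit test with 4 phenotype classes has df = 4 − 1 = 3.

3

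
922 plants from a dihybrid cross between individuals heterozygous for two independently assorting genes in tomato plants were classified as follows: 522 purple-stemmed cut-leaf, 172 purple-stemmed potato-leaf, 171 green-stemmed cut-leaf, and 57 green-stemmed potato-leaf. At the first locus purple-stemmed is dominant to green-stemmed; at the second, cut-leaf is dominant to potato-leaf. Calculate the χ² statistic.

A dihybrid F₂ with independent assortment and complete dominance at both loci gives a 9:3:3:1 phenotypic ratio.
The 9:3:3:1 ratio has 16 parts, so with N = 922 the expected counts are:
  purple-stemmed cut-leaf: 922 × 9/16 = 518.625
  purple-stemmed potato-leaf: 922 × 3/16 = 172.875
  green-stemmed cut-leaf: 922 × 3/16 = 172.875
  green-stemmed potato-leaf: 922 × 1/16 = 57.625
χ² = Σ (O − E)² / E
  purple-stemmed cut-leaf: (522 − 518.625)² / 518.625 = 0.0220
  purple-stemmed potato-leaf: (172 − 172.875)² / 172.875 = 0.0044
  green-stemmed cut-leaf: (171 − 172.875)² / 172.875 = 0.0203
  green-stemmed potato-leaf: (57 − 57.625)² / 57.625 = 0.0068
χ² = 0.0220 + 0.0044 + 0.0203 + 0.0068 = 0.0535 ≈ 0.054

0.054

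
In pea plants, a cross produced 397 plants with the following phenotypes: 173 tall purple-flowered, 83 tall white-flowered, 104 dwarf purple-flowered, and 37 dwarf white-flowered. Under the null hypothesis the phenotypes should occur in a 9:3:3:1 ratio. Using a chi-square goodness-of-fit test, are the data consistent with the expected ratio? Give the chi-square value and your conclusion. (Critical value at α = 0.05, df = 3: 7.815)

The 9:3:3:1 ratio has 16 parts, so with N = 397 the expected counts are:
  tall purple-flowered: 397 × 9/16 = 223.3125
  tall white-flowered: 397 × 3/16 = 74.4375
  dwarf purple-flowered: 397 × 3/16 = 74.4375
  dwarf white-flowered: 397 × 1/16 = 24.8125
χ² = Σ (O − E)² / E
  tall purple-flowered: (173 − 223.3125)² / 223.3125 = 11.3354
  tall white-flowered: (83 − 74.4375)² / 74.4375 = 0.9849
  dwarf purple-flowered: (104 − 74.4375)² / 74.4375 = 11.7406
  dwarf white-flowered: (37 − 24.8125)² / 24.8125 = 5.9863
χ² = 11.3354 + 0.9849 + 11.7406 + 5.9863 = 30.0472 ≈ 30.047
Degrees of freedom = 4 − 1 = 3; critical value at α = 0.05 is 7.815.
Since 30.047 > 7.815, we reject the null hypothesis — the data do not fit the 9:3:3:1 ratio.

30.047; not consistent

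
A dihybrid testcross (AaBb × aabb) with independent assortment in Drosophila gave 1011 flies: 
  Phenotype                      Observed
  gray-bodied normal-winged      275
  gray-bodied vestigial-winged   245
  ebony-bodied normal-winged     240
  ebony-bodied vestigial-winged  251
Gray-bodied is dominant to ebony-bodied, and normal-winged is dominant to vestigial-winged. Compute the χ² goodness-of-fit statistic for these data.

2.852

A dihybrid testcross with independent assortment gives a 1:1:1:1 ratio.
Under the 1:1:1:1 hypothesis (Σ ratio = 4, N = 1011):
  gray-bodied normal-winged: 1011 × 1/4 = 252.75
  gray-bodied vestigial-winged: 1011 × 1/4 = 252.75
  ebony-bodied normal-winged: 1011 × 1/4 = 252.75
  ebony-bodied vestigial-winged: 1011 × 1/4 = 252.75
χ² = Σ (O − E)² / E
  gray-bodied normal-winged: (275 − 252.75)² / 252.75 = 1.9587
  gray-bodied vestigial-winged: (245 − 252.75)² / 252.75 = 0.2376
  ebony-bodied normal-winged: (240 − 252.75)² / 252.75 = 0.6432
  ebony-bodied vestigial-winged: (251 − 252.75)² / 252.75 = 0.0121
χ² = 1.9587 + 0.2376 + 0.6432 + 0.0121 = 2.8516 ≈ 2.852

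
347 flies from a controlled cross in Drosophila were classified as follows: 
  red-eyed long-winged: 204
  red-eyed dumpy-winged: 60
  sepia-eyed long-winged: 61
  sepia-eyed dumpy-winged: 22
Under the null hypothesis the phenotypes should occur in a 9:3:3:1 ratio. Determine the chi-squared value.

Expected counts for N = 347 under a 9:3:3:1 ratio (total parts = 16):
  red-eyed long-winged: 347 × 9/16 = 195.1875
  red-eyed dumpy-winged: 347 × 3/16 = 65.0625
  sepia-eyed long-winged: 347 × 3/16 = 65.0625
  sepia-eyed dumpy-winged: 347 × 1/16 = 21.6875
χ² = Σ (O − E)² / E
  red-eyed long-winged: (204 − 195.1875)² / 195.1875 = 0.3979
  red-eyed dumpy-winged: (60 − 65.0625)² / 65.0625 = 0.3939
  sepia-eyed long-winged: (61 − 65.0625)² / 65.0625 = 0.2537
  sepia-eyed dumpy-winged: (22 − 21.6875)² / 21.6875 = 0.0045
χ² = 0.3979 + 0.3939 + 0.2537 + 0.0045 = 1.050

1.050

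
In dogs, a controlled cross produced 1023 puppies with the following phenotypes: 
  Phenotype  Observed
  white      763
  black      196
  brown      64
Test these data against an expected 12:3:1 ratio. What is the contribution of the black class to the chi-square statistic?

Expected counts for N = 1023 under a 12:3:1 ratio (total parts = 16):
  white: 1023 × 12/16 = 767.25
  black: 1023 × 3/16 = 191.8125
  brown: 1023 × 1/16 = 63.9375
Contribution of black: (196 − 191.8125)² / 191.8125 = 0.0914

0.091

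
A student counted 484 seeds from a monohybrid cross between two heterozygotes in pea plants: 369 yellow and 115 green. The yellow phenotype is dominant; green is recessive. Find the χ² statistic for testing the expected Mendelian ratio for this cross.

For a monohybrid cross between heterozygotes with complete dominance, the expected phenotypic ratio is 3:1.
Under the 3:1 hypothesis (Σ ratio = 4, N = 484):
  yellow: 484 × 3/4 = 363
  green: 484 × 1/4 = 121
χ² = Σ (O − E)² / E
  yellow: (369 − 363)² / 363 = 0.0992
  green: (115 − 121)² / 121 = 0.2975
χ² = 0.0992 + 0.2975 = 0.3967 ≈ 0.397

0.397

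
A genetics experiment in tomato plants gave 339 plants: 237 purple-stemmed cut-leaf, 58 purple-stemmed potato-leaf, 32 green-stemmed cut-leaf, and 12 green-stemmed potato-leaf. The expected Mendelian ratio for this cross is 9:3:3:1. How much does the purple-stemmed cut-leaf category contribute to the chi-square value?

11.248

Under the 9:3:3:1 hypothesis (Σ ratio = 16, N = 339):
  purple-stemmed cut-leaf: 339 × 9/16 = 190.6875
  purple-stemmed potato-leaf: 339 × 3/16 = 63.5625
  green-stemmed cut-leaf: 339 × 3/16 = 63.5625
  green-stemmed potato-leaf: 339 × 1/16 = 21.1875
Contribution of purple-stemmed cut-leaf: (237 − 190.6875)² / 190.6875 = 11.2480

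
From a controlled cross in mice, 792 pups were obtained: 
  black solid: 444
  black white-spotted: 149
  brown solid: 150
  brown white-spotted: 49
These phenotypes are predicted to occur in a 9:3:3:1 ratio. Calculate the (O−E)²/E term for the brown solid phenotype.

0.015

The 9:3:3:1 ratio has 16 parts, so with N = 792 the expected counts are:
  black solid: 792 × 9/16 = 445.5
  black white-spotted: 792 × 3/16 = 148.5
  brown solid: 792 × 3/16 = 148.5
  brown white-spotted: 792 × 1/16 = 49.5
Contribution of brown solid: (150 − 148.5)² / 148.5 = 0.0152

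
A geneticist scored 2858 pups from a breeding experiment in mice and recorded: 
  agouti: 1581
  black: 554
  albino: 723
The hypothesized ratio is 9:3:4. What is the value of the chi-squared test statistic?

1.155

The 9:3:4 ratio has 16 parts, so with N = 2858 the expected counts are:
  agouti: 2858 × 9/16 = 1607.625
  black: 2858 × 3/16 = 535.875
  albino: 2858 × 4/16 = 714.5
χ² = Σ (O − E)² / E
  agouti: (1581 − 1607.625)² / 1607.625 = 0.4410
  black: (554 − 535.875)² / 535.875 = 0.6130
  albino: (723 − 714.5)² / 714.5 = 0.1011
χ² = 0.4410 + 0.6130 + 0.1011 = 1.1551 ≈ 1.155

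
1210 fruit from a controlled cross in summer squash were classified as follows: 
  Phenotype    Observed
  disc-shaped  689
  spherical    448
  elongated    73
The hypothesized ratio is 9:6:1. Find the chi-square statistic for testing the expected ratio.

0.267

Under the 9:6:1 hypothesis (Σ ratio = 16, N = 1210):
  disc-shaped: 1210 × 9/16 = 680.625
  spherical: 1210 × 6/16 = 453.75
  elongated: 1210 × 1/16 = 75.625
χ² = Σ (O − E)² / E
  disc-shaped: (689 − 680.625)² / 680.625 = 0.1031
  spherical: (448 − 453.75)² / 453.75 = 0.0729
  elongated: (73 − 75.625)² / 75.625 = 0.0911
χ² = 0.1031 + 0.0729 + 0.0911 = 0.2671 ≈ 0.267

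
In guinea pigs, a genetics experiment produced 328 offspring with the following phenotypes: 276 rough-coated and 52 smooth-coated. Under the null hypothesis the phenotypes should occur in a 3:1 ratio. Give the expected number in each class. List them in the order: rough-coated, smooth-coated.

246, 82

The 3:1 ratio has 4 parts, so with N = 328 the expected counts are:
  rough-coated: 328 × 3/4 = 246
  smooth-coated: 328 × 1/4 = 82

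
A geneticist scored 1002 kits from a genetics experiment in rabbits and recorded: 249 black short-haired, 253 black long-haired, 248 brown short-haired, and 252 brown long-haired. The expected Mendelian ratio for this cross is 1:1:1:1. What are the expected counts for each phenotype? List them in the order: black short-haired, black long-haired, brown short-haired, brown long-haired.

The 1:1:1:1 ratio has 4 parts, so with N = 1002 the expected counts are:
  black short-haired: 1002 × 1/4 = 250.5
  black long-haired: 1002 × 1/4 = 250.5
  brown short-haired: 1002 × 1/4 = 250.5
  brown long-haired: 1002 × 1/4 = 250.5

250.5, 250.5, 250.5, 250.5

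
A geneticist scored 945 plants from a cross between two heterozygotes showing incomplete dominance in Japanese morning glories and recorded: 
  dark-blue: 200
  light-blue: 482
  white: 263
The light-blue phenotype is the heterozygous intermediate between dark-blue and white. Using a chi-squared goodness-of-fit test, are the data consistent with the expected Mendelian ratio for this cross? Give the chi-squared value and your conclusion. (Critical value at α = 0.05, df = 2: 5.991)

With incomplete dominance, a heterozygote × heterozygote cross gives a 1:2:1 phenotypic ratio.
Expected counts for N = 945 under a 1:2:1 ratio (total parts = 4):
  dark-blue: 945 × 1/4 = 236.25
  light-blue: 945 × 2/4 = 472.5
  white: 945 × 1/4 = 236.25
χ² = Σ (O − E)² / E
  dark-blue: (200 − 236.25)² / 236.25 = 5.5622
  light-blue: (482 − 472.5)² / 472.5 = 0.1910
  white: (263 − 236.25)² / 236.25 = 3.0288
χ² = 5.5622 + 0.1910 + 3.0288 = 8.782
Degrees of freedom = 3 − 1 = 2; critical value at α = 0.05 is 5.991.
Since 8.782 > 5.991, we reject the null hypothesis — the data do not fit the 1:2:1 ratio.

8.782; not consistent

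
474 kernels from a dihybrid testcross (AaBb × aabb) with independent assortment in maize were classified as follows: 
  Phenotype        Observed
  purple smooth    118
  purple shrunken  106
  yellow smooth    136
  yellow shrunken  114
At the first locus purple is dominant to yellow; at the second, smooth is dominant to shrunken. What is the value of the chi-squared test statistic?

A dihybrid testcross with independent assortment gives a 1:1:1:1 ratio.
Under the 1:1:1:1 hypothesis (Σ ratio = 4, N = 474):
  purple smooth: 474 × 1/4 = 118.5
  purple shrunken: 474 × 1/4 = 118.5
  yellow smooth: 474 × 1/4 = 118.5
  yellow shrunken: 474 × 1/4 = 118.5
χ² = Σ (O − E)² / E
  purple smooth: (118 − 118.5)² / 118.5 = 0.0021
  purple shrunken: (106 − 118.5)² / 118.5 = 1.3186
  yellow smooth: (136 − 118.5)² / 118.5 = 2.5844
  yellow shrunken: (114 − 118.5)² / 118.5 = 0.1709
χ² = 0.0021 + 1.3186 + 2.5844 + 0.1709 = 4.076

4.076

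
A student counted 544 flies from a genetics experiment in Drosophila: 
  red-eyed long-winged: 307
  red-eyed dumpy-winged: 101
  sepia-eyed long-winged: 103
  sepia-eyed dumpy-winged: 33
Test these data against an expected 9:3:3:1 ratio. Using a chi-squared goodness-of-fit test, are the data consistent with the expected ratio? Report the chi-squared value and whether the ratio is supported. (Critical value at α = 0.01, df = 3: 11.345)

The 9:3:3:1 ratio has 16 parts, so with N = 544 the expected counts are:
  red-eyed long-winged: 544 × 9/16 = 306
  red-eyed dumpy-winged: 544 × 3/16 = 102
  sepia-eyed long-winged: 544 × 3/16 = 102
  sepia-eyed dumpy-winged: 544 × 1/16 = 34
χ² = Σ (O − E)² / E
  red-eyed long-winged: (307 − 306)² / 306 = 0.0033
  red-eyed dumpy-winged: (101 − 102)² / 102 = 0.0098
  sepia-eyed long-winged: (103 − 102)² / 102 = 0.0098
  sepia-eyed dumpy-winged: (33 − 34)² / 34 = 0.0294
χ² = 0.0033 + 0.0098 + 0.0098 + 0.0294 = 0.0523 ≈ 0.052
Degrees of freedom = 4 − 1 = 3; critical value at α = 0.01 is 11.345.
Since 0.052 < 11.345, we fail to reject the null hypothesis — the data are consistent with the 9:3:3:1 ratio.

0.052; consistent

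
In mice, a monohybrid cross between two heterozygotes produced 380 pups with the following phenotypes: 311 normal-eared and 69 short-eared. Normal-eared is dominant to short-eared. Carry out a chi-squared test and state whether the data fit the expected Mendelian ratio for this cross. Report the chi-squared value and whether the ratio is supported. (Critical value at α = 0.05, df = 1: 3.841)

9.488; not consistent

For a monohybrid cross between heterozygotes with complete dominance, the expected phenotypic ratio is 3:1.
Expected counts for N = 380 under a 3:1 ratio (total parts = 4):
  normal-eared: 380 × 3/4 = 285
  short-eared: 380 × 1/4 = 95
χ² = Σ (O − E)² / E
  normal-eared: (311 − 285)² / 285 = 2.3719
  short-eared: (69 − 95)² / 95 = 7.1158
χ² = 2.3719 + 7.1158 = 9.4877 ≈ 9.488
Degrees of freedom = 2 − 1 = 1; critical value at α = 0.05 is 3.841.
Since 9.488 > 3.841, we reject the null hypothesis — the data do not fit the 3:1 ratio.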